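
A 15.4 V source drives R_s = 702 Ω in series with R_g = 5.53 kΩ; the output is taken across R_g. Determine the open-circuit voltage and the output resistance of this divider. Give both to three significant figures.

V_th is the open-circuit tap voltage: 15.4 × 5530/(702 + 5530) = 13.7 V.
With the supply zeroed, R_s and R_g appear in parallel from the tap: R_th = R_s‖R_g = (702 × 5530)/6232 = 623 Ω.

V_th = 13.7 V, R_th = 623 Ω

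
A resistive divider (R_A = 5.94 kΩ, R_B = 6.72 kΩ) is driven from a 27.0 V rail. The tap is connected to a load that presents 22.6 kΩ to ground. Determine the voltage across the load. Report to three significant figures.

V_out ≈ 12.6 V

The load sits in parallel with R_B: R_B‖R_L = (6.72 × 22.6) / (6.72 + 22.6) = 5.180 kΩ.
V_out = 27.0 × 5.180 / (5.94 + 5.180) = 27.0 × 5.180/11.12 = 12.6 V.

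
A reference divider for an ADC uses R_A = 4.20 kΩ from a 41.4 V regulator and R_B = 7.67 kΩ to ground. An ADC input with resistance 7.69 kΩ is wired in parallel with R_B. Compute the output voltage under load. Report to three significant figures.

V_out ≈ 19.8 V

The load sits in parallel with R_B: R_B‖R_L = (7.67 × 7.69) / (7.67 + 7.69) = 3.840 kΩ.
V_out = 41.4 × 3.840 / (4.20 + 3.840) = 41.4 × 3.840/8.040 = 19.8 V.
(Unloaded it would have been 26.8 V.)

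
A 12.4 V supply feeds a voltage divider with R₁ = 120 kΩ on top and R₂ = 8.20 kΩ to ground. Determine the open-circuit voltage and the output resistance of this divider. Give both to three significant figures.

V_th is the open-circuit tap voltage: 12.4 × 8.20/(120 + 8.20) = 0.793 V.
With the supply zeroed, R₁ and R₂ appear in parallel from the tap: R_th = R₁‖R₂ = (120 × 8.20)/128.2 = 7.68 kΩ.

V_th = 0.793 V, R_th = 7.68 kΩ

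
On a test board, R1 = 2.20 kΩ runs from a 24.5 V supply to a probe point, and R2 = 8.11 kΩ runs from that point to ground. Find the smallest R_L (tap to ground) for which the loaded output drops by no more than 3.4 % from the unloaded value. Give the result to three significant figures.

R_L(min) ≈ 49.2 kΩ

Output resistance R_th = R1‖R2 = (2.20 × 8.11)/10.31 = 1.731 kΩ.
The fractional drop is R_th/(R_th + R_L); requiring this ≤ 0.0340 gives R_L ≥ R_th(1/0.0340 − 1) = 1.731 × 28.41 = 49.2 kΩ.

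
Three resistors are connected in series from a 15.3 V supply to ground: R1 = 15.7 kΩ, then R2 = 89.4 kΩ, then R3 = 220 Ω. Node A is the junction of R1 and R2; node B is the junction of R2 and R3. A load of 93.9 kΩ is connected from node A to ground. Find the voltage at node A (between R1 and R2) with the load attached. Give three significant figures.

Below node A the series string R2+R3 = 89620 Ω sits in parallel with the 93900 Ω load: 45860 Ω.
V_A = 15.3 × 45860/(15700 + 45860) = 11.4 V.

V ≈ 11.4 V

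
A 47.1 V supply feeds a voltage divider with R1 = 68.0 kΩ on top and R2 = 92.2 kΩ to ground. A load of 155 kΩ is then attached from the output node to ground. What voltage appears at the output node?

V_out ≈ 21.6 V

The load sits in parallel with R2: R2‖R_L = (92.2 × 155) / (92.2 + 155) = 57.81 kΩ.
V_out = 47.1 × 57.81 / (68.0 + 57.81) = 47.1 × 57.81/125.8 = 21.6 V.
(Unloaded it would have been 27.1 V.)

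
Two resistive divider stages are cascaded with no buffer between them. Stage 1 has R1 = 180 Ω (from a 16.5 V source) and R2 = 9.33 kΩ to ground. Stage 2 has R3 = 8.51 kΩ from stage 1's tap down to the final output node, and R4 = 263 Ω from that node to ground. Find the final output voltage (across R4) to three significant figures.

V_out ≈ 0.476 V

Stage 2 presents R3+R4 = 8773 Ω as a load on stage 1's tap.
Stage 1's lower leg becomes R2‖(R3+R4) = 4521 Ω, so V_mid = 16.5 × 4521/4701 = 15.87 V.
Stage 2 is itself unloaded: V_out = V_mid × R4/(R3+R4) = 15.87 × 263/8773 = 0.476 V.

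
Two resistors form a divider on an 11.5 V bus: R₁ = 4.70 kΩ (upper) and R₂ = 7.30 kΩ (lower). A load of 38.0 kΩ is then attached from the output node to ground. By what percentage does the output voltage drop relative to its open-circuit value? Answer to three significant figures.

7.00 %

The divider's output (Thévenin) resistance is R₁‖R₂ = 2.859 kΩ.
Fractional drop under load = R_th/(R_th + R_L) = 2.859 / (2.859 + 38.0) = 0.06998.
So the output falls by 7.00 %.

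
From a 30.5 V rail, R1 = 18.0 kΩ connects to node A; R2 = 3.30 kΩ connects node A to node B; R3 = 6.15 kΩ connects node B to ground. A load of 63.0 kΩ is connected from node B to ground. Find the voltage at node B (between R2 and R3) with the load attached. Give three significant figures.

V ≈ 6.35 V

At node B, R3 is in parallel with the load: R3‖R_L = 5.603 kΩ.
Below node A the resistance is R2 + (R3‖R_L) = 8.903 kΩ, so V_A = 30.5 × 8.903/26.90 = 10.09 V.
Then V_B = V_A × (R3‖R_L)/(R2 + R3‖R_L) = 10.09 × 5.603/8.903 = 6.35 V.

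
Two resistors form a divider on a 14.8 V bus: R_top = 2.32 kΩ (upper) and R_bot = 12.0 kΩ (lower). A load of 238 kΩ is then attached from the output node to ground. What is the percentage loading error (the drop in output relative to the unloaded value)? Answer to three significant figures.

The divider's output (Thévenin) resistance is R_top‖R_bot = 1.944 kΩ.
Fractional drop under load = R_th/(R_th + R_L) = 1.944 / (1.944 + 238) = 0.008102.
So the output falls by 0.810 %.

0.810 %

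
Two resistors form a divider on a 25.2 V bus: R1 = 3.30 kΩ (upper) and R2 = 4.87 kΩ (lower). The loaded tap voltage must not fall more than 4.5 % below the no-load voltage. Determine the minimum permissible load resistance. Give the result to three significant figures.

R_L(min) ≈ 41.7 kΩ

Output resistance R_th = R1‖R2 = (3.30 × 4.87)/8.170 = 1.967 kΩ.
The fractional drop is R_th/(R_th + R_L); requiring this ≤ 0.0450 gives R_L ≥ R_th(1/0.0450 − 1) = 1.967 × 21.22 = 41.7 kΩ.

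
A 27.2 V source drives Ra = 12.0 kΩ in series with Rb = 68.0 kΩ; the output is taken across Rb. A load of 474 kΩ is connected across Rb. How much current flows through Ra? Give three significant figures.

I ≈ 0.381 mA

Rb‖R_L = 59.47 kΩ, so the source sees Ra + Rb‖R_L = 71.47 kΩ.
I = 27.2 V / 71.47 kΩ = 0.381 mA.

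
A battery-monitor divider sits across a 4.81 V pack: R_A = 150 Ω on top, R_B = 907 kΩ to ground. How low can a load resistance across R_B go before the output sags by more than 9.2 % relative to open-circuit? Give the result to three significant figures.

Output resistance R_th = R_A‖R_B = (150 × 907000)/907200 = 150.0 Ω.
The fractional drop is R_th/(R_th + R_L); requiring this ≤ 0.0920 gives R_L ≥ R_th(1/0.0920 − 1) = 150.0 × 9.870 = 1.48 kΩ.

R_L(min) ≈ 1.48 kΩ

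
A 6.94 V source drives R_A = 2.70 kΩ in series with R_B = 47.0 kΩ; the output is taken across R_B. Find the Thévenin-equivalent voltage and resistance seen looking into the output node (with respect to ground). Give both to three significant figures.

V_th = 6.56 V, R_th = 2.55 kΩ

V_th is the open-circuit tap voltage: 6.94 × 47.0/(2.70 + 47.0) = 6.56 V.
With the supply zeroed, R_A and R_B appear in parallel from the tap: R_th = R_A‖R_B = (2.70 × 47.0)/49.70 = 2.55 kΩ.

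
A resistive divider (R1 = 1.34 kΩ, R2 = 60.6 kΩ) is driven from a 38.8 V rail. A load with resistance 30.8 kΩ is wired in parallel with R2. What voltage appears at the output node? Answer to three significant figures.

V_out ≈ 36.4 V

The load sits in parallel with R2: R2‖R_L = (60.6 × 30.8) / (60.6 + 30.8) = 20.42 kΩ.
V_out = 38.8 × 20.42 / (1.34 + 20.42) = 38.8 × 20.42/21.76 = 36.4 V.
(Unloaded it would have been 38.0 V.)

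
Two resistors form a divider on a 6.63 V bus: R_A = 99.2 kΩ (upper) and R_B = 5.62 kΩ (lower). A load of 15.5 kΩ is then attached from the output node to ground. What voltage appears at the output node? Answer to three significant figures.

V_out ≈ 0.265 V

The load sits in parallel with R_B: R_B‖R_L = (5.62 × 15.5) / (5.62 + 15.5) = 4.125 kΩ.
V_out = 6.63 × 4.125 / (99.2 + 4.125) = 6.63 × 4.125/103.3 = 0.265 V.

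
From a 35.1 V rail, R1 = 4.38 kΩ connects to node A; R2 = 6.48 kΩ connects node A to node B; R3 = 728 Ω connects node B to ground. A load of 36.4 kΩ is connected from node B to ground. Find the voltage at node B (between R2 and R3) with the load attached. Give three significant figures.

V ≈ 2.16 V

At node B, R3 is in parallel with the load: R3‖R_L = 713.7 Ω.
Below node A the resistance is R2 + (R3‖R_L) = 7194 Ω, so V_A = 35.1 × 7194/11570 = 21.82 V.
Then V_B = V_A × (R3‖R_L)/(R2 + R3‖R_L) = 21.82 × 713.7/7194 = 2.16 V.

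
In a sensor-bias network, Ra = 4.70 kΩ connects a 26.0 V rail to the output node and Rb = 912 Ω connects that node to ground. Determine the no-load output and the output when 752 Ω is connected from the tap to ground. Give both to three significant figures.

Open-circuit: V = 26.0 × 912/(4700 + 912) = 4.23 V.
With the load, Rb becomes Rb‖R_L = 412.2 Ω, so V = 26.0 × 412.2/5112 = 2.10 V.

Unloaded: 4.23 V; loaded: 2.10 V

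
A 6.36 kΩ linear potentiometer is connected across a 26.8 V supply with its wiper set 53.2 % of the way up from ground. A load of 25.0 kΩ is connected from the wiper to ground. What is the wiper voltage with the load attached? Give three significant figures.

V ≈ 13.4 V

The wiper splits the pot into (1−α)R = 2.976 kΩ above and αR = 3.384 kΩ below.
Lower section ‖ load = 2.980 kΩ.
V_wiper = 26.8 × 2.980/(2.976 + 2.980) = 13.4 V.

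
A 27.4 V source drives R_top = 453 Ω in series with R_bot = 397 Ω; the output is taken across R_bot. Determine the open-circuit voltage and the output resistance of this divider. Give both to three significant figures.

V_th is the open-circuit tap voltage: 27.4 × 397/(453 + 397) = 12.8 V.
With the supply zeroed, R_top and R_bot appear in parallel from the tap: R_th = R_top‖R_bot = (453 × 397)/850.0 = 212 Ω.

V_th = 12.8 V, R_th = 212 Ω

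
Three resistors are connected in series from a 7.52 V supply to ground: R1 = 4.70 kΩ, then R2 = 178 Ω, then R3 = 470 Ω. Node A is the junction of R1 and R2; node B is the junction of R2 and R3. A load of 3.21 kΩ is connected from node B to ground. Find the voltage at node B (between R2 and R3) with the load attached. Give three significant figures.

At node B, R3 is in parallel with the load: R3‖R_L = 410.0 Ω.
Below node A the resistance is R2 + (R3‖R_L) = 588.0 Ω, so V_A = 7.52 × 588.0/5288 = 0.8362 V.
Then V_B = V_A × (R3‖R_L)/(R2 + R3‖R_L) = 0.8362 × 410.0/588.0 = 0.583 V.

V ≈ 0.583 V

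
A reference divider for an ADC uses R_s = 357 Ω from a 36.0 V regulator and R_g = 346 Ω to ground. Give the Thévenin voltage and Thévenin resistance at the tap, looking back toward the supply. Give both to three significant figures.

V_th is the open-circuit tap voltage: 36.0 × 346/(357 + 346) = 17.7 V.
With the supply zeroed, R_s and R_g appear in parallel from the tap: R_th = R_s‖R_g = (357 × 346)/703.0 = 176 Ω.

V_th = 17.7 V, R_th = 176 Ω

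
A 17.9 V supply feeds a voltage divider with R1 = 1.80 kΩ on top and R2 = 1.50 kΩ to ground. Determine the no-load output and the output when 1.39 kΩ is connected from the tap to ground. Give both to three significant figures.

Unloaded: 8.14 V; loaded: 5.12 V

Open-circuit: V = 17.9 × 1.50/(1.80 + 1.50) = 8.14 V.
With the load, R2 becomes R2‖R_L = 0.7215 kΩ, so V = 17.9 × 0.7215/2.521 = 5.12 V.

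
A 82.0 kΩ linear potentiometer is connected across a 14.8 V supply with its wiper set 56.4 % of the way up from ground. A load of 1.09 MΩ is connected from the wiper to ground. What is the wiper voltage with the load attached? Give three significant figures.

V ≈ 8.20 V

The wiper splits the pot into (1−α)R = 35.75 kΩ above and αR = 46.25 kΩ below.
Lower section ‖ load = 44.37 kΩ.
V_wiper = 14.8 × 44.37/(35.75 + 44.37) = 8.20 V.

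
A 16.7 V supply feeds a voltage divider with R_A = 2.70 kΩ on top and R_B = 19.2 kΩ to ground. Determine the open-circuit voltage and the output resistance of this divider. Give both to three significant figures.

V_th = 14.6 V, R_th = 2.37 kΩ

V_th is the open-circuit tap voltage: 16.7 × 19.2/(2.70 + 19.2) = 14.6 V.
With the supply zeroed, R_A and R_B appear in parallel from the tap: R_th = R_A‖R_B = (2.70 × 19.2)/21.90 = 2.37 kΩ.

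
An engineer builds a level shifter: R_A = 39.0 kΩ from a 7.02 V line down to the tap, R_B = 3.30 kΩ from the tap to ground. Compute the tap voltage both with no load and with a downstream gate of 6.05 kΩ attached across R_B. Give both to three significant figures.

Open-circuit: V = 7.02 × 3.30/(39.0 + 3.30) = 0.548 V.
With the load, R_B becomes R_B‖R_L = 2.135 kΩ, so V = 7.02 × 2.135/41.14 = 0.364 V.

Unloaded: 0.548 V; loaded: 0.364 V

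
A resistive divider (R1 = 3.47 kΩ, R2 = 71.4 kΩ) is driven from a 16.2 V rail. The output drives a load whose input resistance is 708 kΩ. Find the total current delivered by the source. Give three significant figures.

R2‖R_L = 64.86 kΩ, so the source sees R1 + R2‖R_L = 68.33 kΩ.
I = 16.2 V / 68.33 kΩ = 0.237 mA.

I ≈ 0.237 mA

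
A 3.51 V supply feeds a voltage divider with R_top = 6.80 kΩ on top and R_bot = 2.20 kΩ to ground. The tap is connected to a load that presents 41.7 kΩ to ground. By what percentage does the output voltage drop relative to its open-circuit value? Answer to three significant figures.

The divider's output (Thévenin) resistance is R_top‖R_bot = 1.662 kΩ.
Fractional drop under load = R_th/(R_th + R_L) = 1.662 / (1.662 + 41.7) = 0.03833.
So the output falls by 3.83 %.

3.83 %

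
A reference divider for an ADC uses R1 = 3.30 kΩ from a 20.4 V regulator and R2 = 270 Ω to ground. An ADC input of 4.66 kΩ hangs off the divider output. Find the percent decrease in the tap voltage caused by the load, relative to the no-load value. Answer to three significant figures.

5.08 %

The divider's output (Thévenin) resistance is R1‖R2 = 249.6 Ω.
Fractional drop under load = R_th/(R_th + R_L) = 249.6 / (249.6 + 4660) = 0.05084.
So the output falls by 5.08 %.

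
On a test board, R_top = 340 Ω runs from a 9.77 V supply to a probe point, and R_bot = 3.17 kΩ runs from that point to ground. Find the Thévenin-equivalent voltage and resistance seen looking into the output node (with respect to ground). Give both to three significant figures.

V_th is the open-circuit tap voltage: 9.77 × 3170/(340 + 3170) = 8.82 V.
With the supply zeroed, R_top and R_bot appear in parallel from the tap: R_th = R_top‖R_bot = (340 × 3170)/3510 = 307 Ω.

V_th = 8.82 V, R_th = 307 Ω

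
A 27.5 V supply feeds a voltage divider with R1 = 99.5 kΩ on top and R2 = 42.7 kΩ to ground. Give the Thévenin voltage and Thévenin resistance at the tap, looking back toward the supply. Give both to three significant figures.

V_th = 8.26 V, R_th = 29.9 kΩ

V_th is the open-circuit tap voltage: 27.5 × 42.7/(99.5 + 42.7) = 8.26 V.
With the supply zeroed, R1 and R2 appear in parallel from the tap: R_th = R1‖R2 = (99.5 × 42.7)/142.2 = 29.9 kΩ.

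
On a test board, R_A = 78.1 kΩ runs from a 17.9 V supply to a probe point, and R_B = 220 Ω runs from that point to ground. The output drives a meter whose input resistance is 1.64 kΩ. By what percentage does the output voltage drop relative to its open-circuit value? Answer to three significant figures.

The divider's output (Thévenin) resistance is R_A‖R_B = 219.4 Ω.
Fractional drop under load = R_th/(R_th + R_L) = 219.4 / (219.4 + 1640) = 0.1180.
So the output falls by 11.8 %.

11.8 %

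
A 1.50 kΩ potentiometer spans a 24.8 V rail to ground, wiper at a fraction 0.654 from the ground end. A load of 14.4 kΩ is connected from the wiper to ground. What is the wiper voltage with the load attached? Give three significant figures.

The wiper splits the pot into (1−α)R = 519.0 Ω above and αR = 981.0 Ω below.
Lower section ‖ load = 918.4 Ω.
V_wiper = 24.8 × 918.4/(519.0 + 918.4) = 15.8 V.

V ≈ 15.8 V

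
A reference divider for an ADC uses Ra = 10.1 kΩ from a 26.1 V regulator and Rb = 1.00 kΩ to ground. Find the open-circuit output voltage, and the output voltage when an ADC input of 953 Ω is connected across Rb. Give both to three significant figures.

Unloaded: 2.35 V; loaded: 1.20 V

Open-circuit: V = 26.1 × 1000/(10100 + 1000) = 2.35 V.
With the load, Rb becomes Rb‖R_L = 488.0 Ω, so V = 26.1 × 488.0/10590 = 1.20 V.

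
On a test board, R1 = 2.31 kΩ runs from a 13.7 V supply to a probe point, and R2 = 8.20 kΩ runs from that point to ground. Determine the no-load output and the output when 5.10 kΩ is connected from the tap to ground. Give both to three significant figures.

Open-circuit: V = 13.7 × 8.20/(2.31 + 8.20) = 10.7 V.
With the load, R2 becomes R2‖R_L = 3.144 kΩ, so V = 13.7 × 3.144/5.454 = 7.90 V.

Unloaded: 10.7 V; loaded: 7.90 V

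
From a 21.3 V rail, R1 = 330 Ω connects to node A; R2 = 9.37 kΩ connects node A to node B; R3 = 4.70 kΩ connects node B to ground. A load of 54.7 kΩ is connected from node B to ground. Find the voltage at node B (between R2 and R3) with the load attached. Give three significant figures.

At node B, R3 is in parallel with the load: R3‖R_L = 4328 Ω.
Below node A the resistance is R2 + (R3‖R_L) = 13700 Ω, so V_A = 21.3 × 13700/14030 = 20.80 V.
Then V_B = V_A × (R3‖R_L)/(R2 + R3‖R_L) = 20.80 × 4328/13700 = 6.57 V.

V ≈ 6.57 V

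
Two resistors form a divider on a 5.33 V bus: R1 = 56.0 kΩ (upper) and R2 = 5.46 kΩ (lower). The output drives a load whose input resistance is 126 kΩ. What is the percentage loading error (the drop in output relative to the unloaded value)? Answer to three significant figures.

The divider's output (Thévenin) resistance is R1‖R2 = 4.975 kΩ.
Fractional drop under load = R_th/(R_th + R_L) = 4.975 / (4.975 + 126) = 0.03798.
So the output falls by 3.80 %.

3.80 %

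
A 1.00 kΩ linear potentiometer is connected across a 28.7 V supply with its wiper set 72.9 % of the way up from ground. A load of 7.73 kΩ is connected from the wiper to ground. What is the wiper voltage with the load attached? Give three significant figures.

The wiper splits the pot into (1−α)R = 271.0 Ω above and αR = 729.0 Ω below.
Lower section ‖ load = 666.2 Ω.
V_wiper = 28.7 × 666.2/(271.0 + 666.2) = 20.4 V.

V ≈ 20.4 V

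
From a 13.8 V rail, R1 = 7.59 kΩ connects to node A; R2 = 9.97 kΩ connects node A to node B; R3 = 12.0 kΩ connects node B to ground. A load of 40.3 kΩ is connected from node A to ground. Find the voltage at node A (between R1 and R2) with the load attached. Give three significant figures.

V ≈ 9.00 V

Below node A the series string R2+R3 = 21.97 kΩ sits in parallel with the 40.3 kΩ load: 14.22 kΩ.
V_A = 13.8 × 14.22/(7.59 + 14.22) = 9.00 V.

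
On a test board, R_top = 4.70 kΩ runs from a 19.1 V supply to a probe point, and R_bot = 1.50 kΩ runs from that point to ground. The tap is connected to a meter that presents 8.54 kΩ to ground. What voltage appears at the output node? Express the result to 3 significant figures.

V_out ≈ 4.08 V

The load sits in parallel with R_bot: R_bot‖R_L = (1.50 × 8.54) / (1.50 + 8.54) = 1.276 kΩ.
V_out = 19.1 × 1.276 / (4.70 + 1.276) = 19.1 × 1.276/5.976 = 4.08 V.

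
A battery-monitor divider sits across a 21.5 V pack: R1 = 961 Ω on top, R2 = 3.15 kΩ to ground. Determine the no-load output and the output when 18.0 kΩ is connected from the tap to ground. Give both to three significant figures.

Unloaded: 16.5 V; loaded: 15.8 V

Open-circuit: V = 21.5 × 3150/(961 + 3150) = 16.5 V.
With the load, R2 becomes R2‖R_L = 2681 Ω, so V = 21.5 × 2681/3642 = 15.8 V.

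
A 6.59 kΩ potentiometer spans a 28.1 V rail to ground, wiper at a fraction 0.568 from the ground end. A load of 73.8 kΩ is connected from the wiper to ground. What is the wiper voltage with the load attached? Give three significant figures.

The wiper splits the pot into (1−α)R = 2.847 kΩ above and αR = 3.743 kΩ below.
Lower section ‖ load = 3.562 kΩ.
V_wiper = 28.1 × 3.562/(2.847 + 3.562) = 15.6 V.

V ≈ 15.6 V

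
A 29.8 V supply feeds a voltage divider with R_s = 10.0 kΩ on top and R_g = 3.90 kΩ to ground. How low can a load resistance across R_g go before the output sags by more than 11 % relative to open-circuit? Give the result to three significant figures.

Output resistance R_th = R_s‖R_g = (10.0 × 3.90)/13.90 = 2.806 kΩ.
The fractional drop is R_th/(R_th + R_L); requiring this ≤ 0.110 gives R_L ≥ R_th(1/0.110 − 1) = 2.806 × 8.091 = 22.7 kΩ.

R_L(min) ≈ 22.7 kΩ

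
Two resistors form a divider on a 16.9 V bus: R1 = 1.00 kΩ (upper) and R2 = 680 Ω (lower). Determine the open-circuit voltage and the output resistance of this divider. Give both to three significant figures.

V_th = 6.84 V, R_th = 405 Ω

V_th is the open-circuit tap voltage: 16.9 × 680/(1000 + 680) = 6.84 V.
With the supply zeroed, R1 and R2 appear in parallel from the tap: R_th = R1‖R2 = (1000 × 680)/1680 = 405 Ω.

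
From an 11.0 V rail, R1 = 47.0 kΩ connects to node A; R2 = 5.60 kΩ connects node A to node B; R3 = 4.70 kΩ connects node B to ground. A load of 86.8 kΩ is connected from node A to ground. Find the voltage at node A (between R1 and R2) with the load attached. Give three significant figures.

Below node A the series string R2+R3 = 10.30 kΩ sits in parallel with the 86.8 kΩ load: 9.207 kΩ.
V_A = 11.0 × 9.207/(47.0 + 9.207) = 1.80 V.

V ≈ 1.80 V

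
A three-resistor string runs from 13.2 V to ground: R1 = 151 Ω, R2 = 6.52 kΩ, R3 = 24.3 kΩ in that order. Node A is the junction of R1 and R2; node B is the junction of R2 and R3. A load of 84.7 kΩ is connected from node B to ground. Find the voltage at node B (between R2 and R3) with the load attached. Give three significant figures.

At node B, R3 is in parallel with the load: R3‖R_L = 18880 Ω.
Below node A the resistance is R2 + (R3‖R_L) = 25400 Ω, so V_A = 13.2 × 25400/25550 = 13.12 V.
Then V_B = V_A × (R3‖R_L)/(R2 + R3‖R_L) = 13.12 × 18880/25400 = 9.75 V.

V ≈ 9.75 V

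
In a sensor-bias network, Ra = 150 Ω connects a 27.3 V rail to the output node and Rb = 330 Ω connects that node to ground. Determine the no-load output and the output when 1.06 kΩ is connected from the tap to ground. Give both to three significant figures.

Open-circuit: V = 27.3 × 330/(150 + 330) = 18.8 V.
With the load, Rb becomes Rb‖R_L = 251.7 Ω, so V = 27.3 × 251.7/401.7 = 17.1 V.

Unloaded: 18.8 V; loaded: 17.1 V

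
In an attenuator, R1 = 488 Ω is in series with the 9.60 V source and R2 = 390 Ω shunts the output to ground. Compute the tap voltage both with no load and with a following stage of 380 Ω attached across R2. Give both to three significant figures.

Open-circuit: V = 9.60 × 390/(488 + 390) = 4.26 V.
With the load, R2 becomes R2‖R_L = 192.5 Ω, so V = 9.60 × 192.5/680.5 = 2.72 V.

Unloaded: 4.26 V; loaded: 2.72 V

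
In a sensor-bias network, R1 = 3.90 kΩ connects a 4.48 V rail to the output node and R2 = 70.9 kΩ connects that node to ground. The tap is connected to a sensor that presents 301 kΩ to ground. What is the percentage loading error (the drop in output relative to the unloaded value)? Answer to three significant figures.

The divider's output (Thévenin) resistance is R1‖R2 = 3.697 kΩ.
Fractional drop under load = R_th/(R_th + R_L) = 3.697 / (3.697 + 301) = 0.01213.
So the output falls by 1.21 %.

1.21 %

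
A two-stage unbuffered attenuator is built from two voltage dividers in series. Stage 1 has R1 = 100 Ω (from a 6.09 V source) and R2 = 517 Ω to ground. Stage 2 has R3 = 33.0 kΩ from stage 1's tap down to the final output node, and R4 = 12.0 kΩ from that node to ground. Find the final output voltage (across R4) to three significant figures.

V_out ≈ 1.36 V

Stage 2 presents R3+R4 = 45000 Ω as a load on stage 1's tap.
Stage 1's lower leg becomes R2‖(R3+R4) = 511.1 Ω, so V_mid = 6.09 × 511.1/611.1 = 5.093 V.
Stage 2 is itself unloaded: V_out = V_mid × R4/(R3+R4) = 5.093 × 12000/45000 = 1.36 V.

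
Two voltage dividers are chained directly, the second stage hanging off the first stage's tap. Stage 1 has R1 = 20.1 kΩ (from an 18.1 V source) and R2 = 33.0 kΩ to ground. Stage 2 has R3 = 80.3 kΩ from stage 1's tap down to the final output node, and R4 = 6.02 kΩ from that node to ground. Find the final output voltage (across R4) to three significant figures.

Stage 2 presents R3+R4 = 86.32 kΩ as a load on stage 1's tap.
Stage 1's lower leg becomes R2‖(R3+R4) = 23.87 kΩ, so V_mid = 18.1 × 23.87/43.97 = 9.827 V.
Stage 2 is itself unloaded: V_out = V_mid × R4/(R3+R4) = 9.827 × 6.02/86.32 = 0.685 V.

V_out ≈ 0.685 V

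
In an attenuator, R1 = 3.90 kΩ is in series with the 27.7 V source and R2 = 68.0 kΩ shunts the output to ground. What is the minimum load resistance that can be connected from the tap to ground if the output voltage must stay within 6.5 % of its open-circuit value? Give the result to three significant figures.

Output resistance R_th = R1‖R2 = (3.90 × 68.0)/71.90 = 3.688 kΩ.
The fractional drop is R_th/(R_th + R_L); requiring this ≤ 0.0650 gives R_L ≥ R_th(1/0.0650 − 1) = 3.688 × 14.38 = 53.1 kΩ.

R_L(min) ≈ 53.1 kΩ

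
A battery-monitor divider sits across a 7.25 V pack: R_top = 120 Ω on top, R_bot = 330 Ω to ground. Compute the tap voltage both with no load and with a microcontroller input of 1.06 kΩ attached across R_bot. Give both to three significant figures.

Open-circuit: V = 7.25 × 330/(120 + 330) = 5.32 V.
With the load, R_bot becomes R_bot‖R_L = 251.7 Ω, so V = 7.25 × 251.7/371.7 = 4.91 V.

Unloaded: 5.32 V; loaded: 4.91 V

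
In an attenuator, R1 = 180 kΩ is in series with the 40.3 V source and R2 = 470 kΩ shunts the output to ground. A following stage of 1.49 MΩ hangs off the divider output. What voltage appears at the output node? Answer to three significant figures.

The load sits in parallel with R2: R2‖R_L = (470 × 1490) / (470 + 1490) = 357.3 kΩ.
V_out = 40.3 × 357.3 / (180 + 357.3) = 40.3 × 357.3/537.3 = 26.8 V.

V_out ≈ 26.8 V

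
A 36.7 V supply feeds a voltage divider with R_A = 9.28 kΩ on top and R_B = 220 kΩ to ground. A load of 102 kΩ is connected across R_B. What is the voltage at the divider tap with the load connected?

V_out ≈ 32.4 V

The load sits in parallel with R_B: R_B‖R_L = (220 × 102) / (220 + 102) = 69.69 kΩ.
V_out = 36.7 × 69.69 / (9.28 + 69.69) = 36.7 × 69.69/78.97 = 32.4 V.
(Unloaded it would have been 35.2 V.)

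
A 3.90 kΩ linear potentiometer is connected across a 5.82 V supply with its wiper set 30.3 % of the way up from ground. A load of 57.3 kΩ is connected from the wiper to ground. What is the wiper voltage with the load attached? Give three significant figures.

The wiper splits the pot into (1−α)R = 2.718 kΩ above and αR = 1.182 kΩ below.
Lower section ‖ load = 1.158 kΩ.
V_wiper = 5.82 × 1.158/(2.718 + 1.158) = 1.74 V.

V ≈ 1.74 V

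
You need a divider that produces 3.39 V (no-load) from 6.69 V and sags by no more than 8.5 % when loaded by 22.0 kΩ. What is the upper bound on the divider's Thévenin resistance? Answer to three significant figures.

R_th ≤ 2.04 kΩ

Loading drop = R_th/(R_th + R_L) ≤ 0.0850, so R_th ≤ R_L · ε/(1−ε) = 22.0 kΩ × 0.0850/0.9150 = 2.04 kΩ.
(Any R1, R2 with R2/(R1+R2) = 0.507 and R1‖R2 ≤ 2.04 kΩ will meet the spec.)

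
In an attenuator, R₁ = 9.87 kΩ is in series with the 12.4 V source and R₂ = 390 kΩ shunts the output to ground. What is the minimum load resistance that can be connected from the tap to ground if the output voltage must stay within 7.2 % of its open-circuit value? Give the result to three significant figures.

R_L(min) ≈ 124 kΩ

Output resistance R_th = R₁‖R₂ = (9.87 × 390)/399.9 = 9.626 kΩ.
The fractional drop is R_th/(R_th + R_L); requiring this ≤ 0.0720 gives R_L ≥ R_th(1/0.0720 − 1) = 9.626 × 12.89 = 124 kΩ.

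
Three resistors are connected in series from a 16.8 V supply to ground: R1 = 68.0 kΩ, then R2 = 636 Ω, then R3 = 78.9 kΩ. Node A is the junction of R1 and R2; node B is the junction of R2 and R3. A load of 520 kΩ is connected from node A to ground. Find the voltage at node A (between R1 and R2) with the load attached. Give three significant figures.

V ≈ 8.46 V

Below node A the series string R2+R3 = 79540 Ω sits in parallel with the 520000 Ω load: 68980 Ω.
V_A = 16.8 × 68980/(68000 + 68980) = 8.46 V.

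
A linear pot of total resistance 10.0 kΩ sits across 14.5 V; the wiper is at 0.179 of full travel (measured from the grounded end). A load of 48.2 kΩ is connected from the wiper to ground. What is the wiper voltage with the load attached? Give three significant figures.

The wiper splits the pot into (1−α)R = 8.210 kΩ above and αR = 1.790 kΩ below.
Lower section ‖ load = 1.726 kΩ.
V_wiper = 14.5 × 1.726/(8.210 + 1.726) = 2.52 V.

V ≈ 2.52 V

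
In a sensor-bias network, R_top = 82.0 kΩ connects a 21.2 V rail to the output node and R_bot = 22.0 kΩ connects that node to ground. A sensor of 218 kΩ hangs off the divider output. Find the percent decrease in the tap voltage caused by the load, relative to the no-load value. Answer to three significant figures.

The divider's output (Thévenin) resistance is R_top‖R_bot = 17.35 kΩ.
Fractional drop under load = R_th/(R_th + R_L) = 17.35 / (17.35 + 218) = 0.07370.
So the output falls by 7.37 %.

7.37 %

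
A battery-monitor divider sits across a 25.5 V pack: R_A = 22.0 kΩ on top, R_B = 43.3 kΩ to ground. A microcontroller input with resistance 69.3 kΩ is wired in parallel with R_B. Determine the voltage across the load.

V_out ≈ 14.0 V

The load sits in parallel with R_B: R_B‖R_L = (43.3 × 69.3) / (43.3 + 69.3) = 26.65 kΩ.
V_out = 25.5 × 26.65 / (22.0 + 26.65) = 25.5 × 26.65/48.65 = 14.0 V.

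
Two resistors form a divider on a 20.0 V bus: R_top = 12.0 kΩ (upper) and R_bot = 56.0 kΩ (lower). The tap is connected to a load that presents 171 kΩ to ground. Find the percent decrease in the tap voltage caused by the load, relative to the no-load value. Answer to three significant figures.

The divider's output (Thévenin) resistance is R_top‖R_bot = 9.882 kΩ.
Fractional drop under load = R_th/(R_th + R_L) = 9.882 / (9.882 + 171) = 0.05463.
So the output falls by 5.46 %.

5.46 %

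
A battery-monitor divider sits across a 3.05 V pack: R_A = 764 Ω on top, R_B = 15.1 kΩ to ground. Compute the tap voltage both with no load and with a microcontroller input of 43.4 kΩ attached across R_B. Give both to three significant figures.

Open-circuit: V = 3.05 × 15100/(764 + 15100) = 2.90 V.
With the load, R_B becomes R_B‖R_L = 11200 Ω, so V = 3.05 × 11200/11970 = 2.86 V.

Unloaded: 2.90 V; loaded: 2.86 V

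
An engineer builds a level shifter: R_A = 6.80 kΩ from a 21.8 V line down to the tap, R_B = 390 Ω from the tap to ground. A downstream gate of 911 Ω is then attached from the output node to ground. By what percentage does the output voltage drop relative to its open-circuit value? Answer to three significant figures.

28.8 %

The divider's output (Thévenin) resistance is R_A‖R_B = 368.8 Ω.
Fractional drop under load = R_th/(R_th + R_L) = 368.8 / (368.8 + 911) = 0.2882.
So the output falls by 28.8 %.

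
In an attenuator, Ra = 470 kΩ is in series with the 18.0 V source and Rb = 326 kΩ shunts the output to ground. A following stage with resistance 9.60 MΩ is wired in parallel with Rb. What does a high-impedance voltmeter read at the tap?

V_out ≈ 7.23 V

The load sits in parallel with Rb: Rb‖R_L = (326 × 9600) / (326 + 9600) = 315.3 kΩ.
V_out = 18.0 × 315.3 / (470 + 315.3) = 18.0 × 315.3/785.3 = 7.23 V.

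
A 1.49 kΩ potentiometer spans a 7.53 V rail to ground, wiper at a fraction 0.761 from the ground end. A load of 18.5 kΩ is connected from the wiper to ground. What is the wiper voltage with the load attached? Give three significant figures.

The wiper splits the pot into (1−α)R = 356.1 Ω above and αR = 1134 Ω below.
Lower section ‖ load = 1068 Ω.
V_wiper = 7.53 × 1068/(356.1 + 1068) = 5.65 V.

V ≈ 5.65 V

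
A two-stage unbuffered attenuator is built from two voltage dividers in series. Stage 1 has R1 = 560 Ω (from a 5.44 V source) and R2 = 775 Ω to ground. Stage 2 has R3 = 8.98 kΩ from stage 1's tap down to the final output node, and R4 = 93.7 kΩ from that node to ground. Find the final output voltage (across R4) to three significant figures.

V_out ≈ 2.87 V

Stage 2 presents R3+R4 = 102700 Ω as a load on stage 1's tap.
Stage 1's lower leg becomes R2‖(R3+R4) = 769.2 Ω, so V_mid = 5.44 × 769.2/1329 = 3.148 V.
Stage 2 is itself unloaded: V_out = V_mid × R4/(R3+R4) = 3.148 × 93700/102700 = 2.87 V.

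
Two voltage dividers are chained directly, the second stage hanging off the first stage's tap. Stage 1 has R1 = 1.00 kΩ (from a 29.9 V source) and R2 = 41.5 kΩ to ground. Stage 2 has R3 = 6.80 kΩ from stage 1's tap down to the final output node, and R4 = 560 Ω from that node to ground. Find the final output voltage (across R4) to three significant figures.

Stage 2 presents R3+R4 = 7360 Ω as a load on stage 1's tap.
Stage 1's lower leg becomes R2‖(R3+R4) = 6251 Ω, so V_mid = 29.9 × 6251/7251 = 25.78 V.
Stage 2 is itself unloaded: V_out = V_mid × R4/(R3+R4) = 25.78 × 560/7360 = 1.96 V.

V_out ≈ 1.96 V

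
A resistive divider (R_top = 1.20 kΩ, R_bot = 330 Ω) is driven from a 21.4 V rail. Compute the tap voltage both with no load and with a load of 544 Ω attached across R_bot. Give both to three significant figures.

Unloaded: 4.62 V; loaded: 3.13 V

Open-circuit: V = 21.4 × 330/(1200 + 330) = 4.62 V.
With the load, R_bot becomes R_bot‖R_L = 205.4 Ω, so V = 21.4 × 205.4/1405 = 3.13 V.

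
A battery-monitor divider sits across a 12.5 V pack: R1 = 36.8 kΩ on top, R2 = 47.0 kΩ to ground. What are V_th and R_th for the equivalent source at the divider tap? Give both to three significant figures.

V_th = 7.01 V, R_th = 20.6 kΩ

V_th is the open-circuit tap voltage: 12.5 × 47.0/(36.8 + 47.0) = 7.01 V.
With the supply zeroed, R1 and R2 appear in parallel from the tap: R_th = R1‖R2 = (36.8 × 47.0)/83.80 = 20.6 kΩ.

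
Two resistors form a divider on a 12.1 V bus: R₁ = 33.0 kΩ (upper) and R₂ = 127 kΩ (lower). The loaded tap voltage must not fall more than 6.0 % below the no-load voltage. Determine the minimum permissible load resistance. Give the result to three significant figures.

Output resistance R_th = R₁‖R₂ = (33.0 × 127)/160.0 = 26.19 kΩ.
The fractional drop is R_th/(R_th + R_L); requiring this ≤ 0.0600 gives R_L ≥ R_th(1/0.0600 − 1) = 26.19 × 15.67 = 410 kΩ.

R_L(min) ≈ 410 kΩ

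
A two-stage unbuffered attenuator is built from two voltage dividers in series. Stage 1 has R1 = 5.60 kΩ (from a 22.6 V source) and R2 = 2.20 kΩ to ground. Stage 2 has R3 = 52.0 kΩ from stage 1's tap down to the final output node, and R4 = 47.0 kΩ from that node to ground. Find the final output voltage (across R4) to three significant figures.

V_out ≈ 2.98 V

Stage 2 presents R3+R4 = 99.00 kΩ as a load on stage 1's tap.
Stage 1's lower leg becomes R2‖(R3+R4) = 2.152 kΩ, so V_mid = 22.6 × 2.152/7.752 = 6.274 V.
Stage 2 is itself unloaded: V_out = V_mid × R4/(R3+R4) = 6.274 × 47.0/99.00 = 2.98 V.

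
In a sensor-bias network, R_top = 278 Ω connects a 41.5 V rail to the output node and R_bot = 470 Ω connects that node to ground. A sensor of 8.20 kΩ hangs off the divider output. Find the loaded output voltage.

The load sits in parallel with R_bot: R_bot‖R_L = (470 × 8200) / (470 + 8200) = 444.5 Ω.
V_out = 41.5 × 444.5 / (278 + 444.5) = 41.5 × 444.5/722.5 = 25.5 V.

V_out ≈ 25.5 V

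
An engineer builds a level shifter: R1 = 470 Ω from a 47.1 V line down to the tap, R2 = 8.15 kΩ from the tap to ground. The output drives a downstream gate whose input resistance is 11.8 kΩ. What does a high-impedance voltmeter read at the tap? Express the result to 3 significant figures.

V_out ≈ 42.9 V

The load sits in parallel with R2: R2‖R_L = (8150 × 11800) / (8150 + 11800) = 4821 Ω.
V_out = 47.1 × 4821 / (470 + 4821) = 47.1 × 4821/5291 = 42.9 V.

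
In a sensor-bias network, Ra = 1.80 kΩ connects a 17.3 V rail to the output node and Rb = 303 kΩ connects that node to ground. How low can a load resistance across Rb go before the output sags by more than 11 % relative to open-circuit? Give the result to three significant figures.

R_L(min) ≈ 14.5 kΩ

Output resistance R_th = Ra‖Rb = (1.80 × 303)/304.8 = 1.789 kΩ.
The fractional drop is R_th/(R_th + R_L); requiring this ≤ 0.110 gives R_L ≥ R_th(1/0.110 − 1) = 1.789 × 8.091 = 14.5 kΩ.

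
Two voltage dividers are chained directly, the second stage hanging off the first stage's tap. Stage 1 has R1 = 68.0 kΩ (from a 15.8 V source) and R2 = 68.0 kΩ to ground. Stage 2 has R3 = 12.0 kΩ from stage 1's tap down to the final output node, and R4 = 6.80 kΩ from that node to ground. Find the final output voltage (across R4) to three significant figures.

V_out ≈ 1.02 V

Stage 2 presents R3+R4 = 18.80 kΩ as a load on stage 1's tap.
Stage 1's lower leg becomes R2‖(R3+R4) = 14.73 kΩ, so V_mid = 15.8 × 14.73/82.73 = 2.813 V.
Stage 2 is itself unloaded: V_out = V_mid × R4/(R3+R4) = 2.813 × 6.80/18.80 = 1.02 V.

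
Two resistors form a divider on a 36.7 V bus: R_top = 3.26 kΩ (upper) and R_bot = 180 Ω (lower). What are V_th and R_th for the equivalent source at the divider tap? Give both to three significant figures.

V_th = 1.92 V, R_th = 171 Ω

V_th is the open-circuit tap voltage: 36.7 × 180/(3260 + 180) = 1.92 V.
With the supply zeroed, R_top and R_bot appear in parallel from the tap: R_th = R_top‖R_bot = (3260 × 180)/3440 = 171 Ω.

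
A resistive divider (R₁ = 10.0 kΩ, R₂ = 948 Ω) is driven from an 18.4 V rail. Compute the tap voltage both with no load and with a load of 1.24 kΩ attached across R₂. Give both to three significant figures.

Unloaded: 1.59 V; loaded: 0.938 V

Open-circuit: V = 18.4 × 948/(10000 + 948) = 1.59 V.
With the load, R₂ becomes R₂‖R_L = 537.3 Ω, so V = 18.4 × 537.3/10540 = 0.938 V.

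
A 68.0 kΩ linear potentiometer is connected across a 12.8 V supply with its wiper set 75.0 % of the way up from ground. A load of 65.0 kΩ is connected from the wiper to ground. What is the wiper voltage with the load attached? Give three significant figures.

V ≈ 8.03 V

The wiper splits the pot into (1−α)R = 17.00 kΩ above and αR = 51.00 kΩ below.
Lower section ‖ load = 28.58 kΩ.
V_wiper = 12.8 × 28.58/(17.00 + 28.58) = 8.03 V.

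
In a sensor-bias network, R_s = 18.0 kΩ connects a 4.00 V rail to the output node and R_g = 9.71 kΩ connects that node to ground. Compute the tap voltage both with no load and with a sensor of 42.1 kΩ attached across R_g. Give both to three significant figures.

Open-circuit: V = 4.00 × 9.71/(18.0 + 9.71) = 1.40 V.
With the load, R_g becomes R_g‖R_L = 7.890 kΩ, so V = 4.00 × 7.890/25.89 = 1.22 V.

Unloaded: 1.40 V; loaded: 1.22 V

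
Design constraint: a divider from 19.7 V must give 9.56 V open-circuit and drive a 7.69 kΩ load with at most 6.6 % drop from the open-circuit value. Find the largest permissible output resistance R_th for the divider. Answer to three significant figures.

Loading drop = R_th/(R_th + R_L) ≤ 0.0660, so R_th ≤ R_L · ε/(1−ε) = 7.69 kΩ × 0.0660/0.9340 = 543 Ω.
(Any R1, R2 with R2/(R1+R2) = 0.485 and R1‖R2 ≤ 543 Ω will meet the spec.)

R_th ≤ 543 Ω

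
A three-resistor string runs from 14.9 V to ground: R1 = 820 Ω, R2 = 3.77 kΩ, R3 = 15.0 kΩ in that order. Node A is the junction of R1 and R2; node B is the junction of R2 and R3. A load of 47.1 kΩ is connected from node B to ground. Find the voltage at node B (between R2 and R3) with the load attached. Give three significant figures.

At node B, R3 is in parallel with the load: R3‖R_L = 11380 Ω.
Below node A the resistance is R2 + (R3‖R_L) = 15150 Ω, so V_A = 14.9 × 15150/15970 = 14.13 V.
Then V_B = V_A × (R3‖R_L)/(R2 + R3‖R_L) = 14.13 × 11380/15150 = 10.6 V.

V ≈ 10.6 V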